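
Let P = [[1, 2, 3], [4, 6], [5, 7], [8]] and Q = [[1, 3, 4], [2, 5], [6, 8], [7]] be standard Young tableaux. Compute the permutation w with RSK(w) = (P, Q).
5 1 4 8 7 6 2 3

Reverse the RSK construction: for i from n down to 1, find the cell of Q containing i, remove the entry at that cell from P, and reverse-bump it up through P; the value ejected from row 1 is w(i).

Step i=8: Q has 8 at row 3, column 2; remove 7 from row 3 of P and reverse-bump: 7 enters row 2 and ejects 6; 6 enters row 1 and ejects 3. So w(8) = 3. P is now [[1, 2, 6], [4, 7], [5], [8]].
Step i=7: Q has 7 at row 4, column 1; remove 8 from row 4 of P and reverse-bump: 8 enters row 3 and ejects 5; 5 enters row 2 and ejects 4; 4 enters row 1 and ejects 2. So w(7) = 2. P is now [[1, 4, 6], [5, 7], [8]].
Step i=6: Q has 6 at row 3, column 1; remove 8 from row 3 of P and reverse-bump: 8 enters row 2 and ejects 7; 7 enters row 1 and ejects 6. So w(6) = 6. P is now [[1, 4, 7], [5, 8]].
Step i=5: Q has 5 at row 2, column 2; remove 8 from row 2 of P and reverse-bump: 8 enters row 1 and ejects 7. So w(5) = 7. P is now [[1, 4, 8], [5]].
Step i=4: Q has 4 at row 1, column 3; remove that cell from P, ejecting 8. So w(4) = 8. P is now [[1, 4], [5]].
Step i=3: Q has 3 at row 1, column 2; remove that cell from P, ejecting 4. So w(3) = 4. P is now [[1], [5]].
Step i=2: Q has 2 at row 2, column 1; remove 5 from row 2 of P and reverse-bump: 5 enters row 1 and ejects 1. So w(2) = 1. P is now [[5]].
Step i=1: Q has 1 at row 1, column 1; remove that cell from P, ejecting 5. So w(1) = 5. P is now [].

So w = 5 1 4 8 7 6 2 3.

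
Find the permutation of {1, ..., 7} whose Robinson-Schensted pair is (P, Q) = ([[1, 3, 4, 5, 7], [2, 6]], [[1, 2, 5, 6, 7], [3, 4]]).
2 6 1 3 4 5 7

Reverse the RSK construction: for i from n down to 1, find the cell of Q containing i, remove the entry at that cell from P, and reverse-bump it up through P; the value ejected from row 1 is w(i).

Step i=7: Q has 7 at row 1, column 5; remove that cell from P, ejecting 7. So w(7) = 7. P is now [[1, 3, 4, 5], [2, 6]].
Step i=6: Q has 6 at row 1, column 4; remove that cell from P, ejecting 5. So w(6) = 5. P is now [[1, 3, 4], [2, 6]].
Step i=5: Q has 5 at row 1, column 3; remove that cell from P, ejecting 4. So w(5) = 4. P is now [[1, 3], [2, 6]].
Step i=4: Q has 4 at row 2, column 2; remove 6 from row 2 of P and reverse-bump: 6 enters row 1 and ejects 3. So w(4) = 3. P is now [[1, 6], [2]].
Step i=3: Q has 3 at row 2, column 1; remove 2 from row 2 of P and reverse-bump: 2 enters row 1 and ejects 1. So w(3) = 1. P is now [[2, 6]].
Step i=2: Q has 2 at row 1, column 2; remove that cell from P, ejecting 6. So w(2) = 6. P is now [[2]].
Step i=1: Q has 1 at row 1, column 1; remove that cell from P, ejecting 2. So w(1) = 2. P is now [].

So w = 2 6 1 3 4 5 7.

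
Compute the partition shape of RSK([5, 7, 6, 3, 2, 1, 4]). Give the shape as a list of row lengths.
Row-insert each entry into an empty tableau.

After inserting 5: P = [[5]].
After inserting 7: P = [[5, 7]].
After inserting 6: P = [[5, 6], [7]].
After inserting 3: P = [[3, 6], [5], [7]].
After inserting 2: P = [[2, 6], [3], [5], [7]].
After inserting 1: P = [[1, 6], [2], [3], [5], [7]].
After inserting 4: P = [[1, 4], [2, 6], [3], [5], [7]].

The final insertion tableau P = [[1, 4], [2, 6], [3], [5], [7]] has shape [2, 2, 1, 1, 1].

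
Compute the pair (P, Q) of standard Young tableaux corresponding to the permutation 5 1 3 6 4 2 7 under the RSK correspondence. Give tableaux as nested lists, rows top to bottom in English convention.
P = [[1, 2, 4, 7], [3, 6], [5]], Q = [[1, 3, 4, 7], [2, 5], [6]]

Insert each entry of the permutation into P by Schensted row insertion, recording in Q the position of each new cell.

Insert 5: appended to row 1. P = [[5]], Q = [[1]].
Insert 1: 1 bumps 5 from row 1; 5 starts row 2. P = [[1], [5]], Q = [[1], [2]].
Insert 3: appended to row 1. P = [[1, 3], [5]], Q = [[1, 3], [2]].
Insert 6: appended to row 1. P = [[1, 3, 6], [5]], Q = [[1, 3, 4], [2]].
Insert 4: 4 bumps 6 from row 1; 6 appends to row 2. P = [[1, 3, 4], [5, 6]], Q = [[1, 3, 4], [2, 5]].
Insert 2: 2 bumps 3 from row 1; 3 bumps 5 from row 2; 5 starts row 3. P = [[1, 2, 4], [3, 6], [5]], Q = [[1, 3, 4], [2, 5], [6]].
Insert 7: appended to row 1. P = [[1, 2, 4, 7], [3, 6], [5]], Q = [[1, 3, 4, 7], [2, 5], [6]].

So P = [[1, 2, 4, 7], [3, 6], [5]], Q = [[1, 3, 4, 7], [2, 5], [6]].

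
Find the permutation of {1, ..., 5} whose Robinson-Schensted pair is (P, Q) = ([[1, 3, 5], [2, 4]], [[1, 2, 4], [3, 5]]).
Reverse the RSK construction: for i from n down to 1, find the cell of Q containing i, remove the entry at that cell from P, and reverse-bump it up through P; the value ejected from row 1 is w(i).

Step i=5: Q has 5 at row 2, column 2; remove 4 from row 2 of P and reverse-bump: 4 enters row 1 and ejects 3. So w(5) = 3. P is now [[1, 4, 5], [2]].
Step i=4: Q has 4 at row 1, column 3; remove that cell from P, ejecting 5. So w(4) = 5. P is now [[1, 4], [2]].
Step i=3: Q has 3 at row 2, column 1; remove 2 from row 2 of P and reverse-bump: 2 enters row 1 and ejects 1. So w(3) = 1. P is now [[2, 4]].
Step i=2: Q has 2 at row 1, column 2; remove that cell from P, ejecting 4. So w(2) = 4. P is now [[2]].
Step i=1: Q has 1 at row 1, column 1; remove that cell from P, ejecting 2. So w(1) = 2. P is now [].

So w = 2 4 1 5 3.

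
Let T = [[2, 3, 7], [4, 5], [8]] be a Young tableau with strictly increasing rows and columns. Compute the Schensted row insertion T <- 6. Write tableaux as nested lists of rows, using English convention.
[[2, 3, 6], [4, 5, 7], [8]]

In row 1, 6 replaces 7 (the leftmost entry greater than 6); 7 is bumped to row 2. 7 is appended to row 2. The new tableau is [[2, 3, 6], [4, 5, 7], [8]].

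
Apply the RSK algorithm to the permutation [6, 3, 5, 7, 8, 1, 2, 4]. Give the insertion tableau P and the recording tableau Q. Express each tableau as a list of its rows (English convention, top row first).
Insert each entry of the permutation into P by Schensted row insertion, recording in Q the position of each new cell.

Insert 6: appended to row 1. P = [[6]].
Insert 3: 3 bumps 6 from row 1; 6 starts row 2. P = [[3], [6]].
Insert 5: appended to row 1. P = [[3, 5], [6]].
Insert 7: appended to row 1. P = [[3, 5, 7], [6]].
Insert 8: appended to row 1. P = [[3, 5, 7, 8], [6]].
Insert 1: 1 bumps 3 from row 1; 3 bumps 6 from row 2; 6 starts row 3. P = [[1, 5, 7, 8], [3], [6]].
Insert 2: 2 bumps 5 from row 1; 5 appends to row 2. P = [[1, 2, 7, 8], [3, 5], [6]].
Insert 4: 4 bumps 7 from row 1; 7 appends to row 2. P = [[1, 2, 4, 8], [3, 5, 7], [6]].

So P = [[1, 2, 4, 8], [3, 5, 7], [6]], Q = [[1, 3, 4, 5], [2, 7, 8], [6]].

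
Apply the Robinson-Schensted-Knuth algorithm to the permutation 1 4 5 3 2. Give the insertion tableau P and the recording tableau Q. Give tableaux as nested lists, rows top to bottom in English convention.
Insert each entry of the permutation into P by Schensted row insertion, recording in Q the position of each new cell.

Insert 1: appended to row 1. P = [[1]].
Insert 4: appended to row 1. P = [[1, 4]].
Insert 5: appended to row 1. P = [[1, 4, 5]].
Insert 3: 3 bumps 4 from row 1; 4 starts row 2. P = [[1, 3, 5], [4]].
Insert 2: 2 bumps 3 from row 1; 3 bumps 4 from row 2; 4 starts row 3. P = [[1, 2, 5], [3], [4]].

So P = [[1, 2, 5], [3], [4]], Q = [[1, 2, 3], [4], [5]].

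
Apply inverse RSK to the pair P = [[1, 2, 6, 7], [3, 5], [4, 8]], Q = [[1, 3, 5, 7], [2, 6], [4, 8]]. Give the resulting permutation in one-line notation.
Reverse the RSK construction: for i from n down to 1, find the cell of Q containing i, remove the entry at that cell from P, and reverse-bump it up through P; the value ejected from row 1 is w(i).

Step i=8: Q has 8 at row 3, column 2; remove 8 from row 3 of P and reverse-bump: 8 enters row 2 and ejects 5; 5 enters row 1 and ejects 2. So w(8) = 2. P is now [[1, 5, 6, 7], [3, 8], [4]].
Step i=7: Q has 7 at row 1, column 4; remove that cell from P, ejecting 7. So w(7) = 7. P is now [[1, 5, 6], [3, 8], [4]].
Step i=6: Q has 6 at row 2, column 2; remove 8 from row 2 of P and reverse-bump: 8 enters row 1 and ejects 6. So w(6) = 6. P is now [[1, 5, 8], [3], [4]].
Step i=5: Q has 5 at row 1, column 3; remove that cell from P, ejecting 8. So w(5) = 8. P is now [[1, 5], [3], [4]].
Step i=4: Q has 4 at row 3, column 1; remove 4 from row 3 of P and reverse-bump: 4 enters row 2 and ejects 3; 3 enters row 1 and ejects 1. So w(4) = 1. P is now [[3, 5], [4]].
Step i=3: Q has 3 at row 1, column 2; remove that cell from P, ejecting 5. So w(3) = 5. P is now [[3], [4]].
Step i=2: Q has 2 at row 2, column 1; remove 4 from row 2 of P and reverse-bump: 4 enters row 1 and ejects 3. So w(2) = 3. P is now [[4]].
Step i=1: Q has 1 at row 1, column 1; remove that cell from P, ejecting 4. So w(1) = 4. P is now [].

So w = 4 3 5 1 8 6 7 2.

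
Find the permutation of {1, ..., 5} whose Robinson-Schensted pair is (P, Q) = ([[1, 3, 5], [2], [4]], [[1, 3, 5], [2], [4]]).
4 2 3 1 5

Reverse the RSK construction: for i from n down to 1, find the cell of Q containing i, remove the entry at that cell from P, and reverse-bump it up through P; the value ejected from row 1 is w(i).

Step i=5: Q has 5 at row 1, column 3; remove that cell from P, ejecting 5. So w(5) = 5. P is now [[1, 3], [2], [4]].
Step i=4: Q has 4 at row 3, column 1; remove 4 from row 3 of P and reverse-bump: 4 enters row 2 and ejects 2; 2 enters row 1 and ejects 1. So w(4) = 1. P is now [[2, 3], [4]].
Step i=3: Q has 3 at row 1, column 2; remove that cell from P, ejecting 3. So w(3) = 3. P is now [[2], [4]].
Step i=2: Q has 2 at row 2, column 1; remove 4 from row 2 of P and reverse-bump: 4 enters row 1 and ejects 2. So w(2) = 2. P is now [[4]].
Step i=1: Q has 1 at row 1, column 1; remove that cell from P, ejecting 4. So w(1) = 4. P is now [].

So w = 4 2 3 1 5.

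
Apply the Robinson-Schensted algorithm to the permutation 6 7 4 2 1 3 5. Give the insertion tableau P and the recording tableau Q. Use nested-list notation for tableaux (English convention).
Insert each entry of the permutation into P by Schensted row insertion, recording in Q the position of each new cell.

After inserting 6: P = [[6]].
After inserting 7: P = [[6, 7]].
After inserting 4: P = [[4, 7], [6]].
After inserting 2: P = [[2, 7], [4], [6]].
After inserting 1: P = [[1, 7], [2], [4], [6]].
After inserting 3: P = [[1, 3], [2, 7], [4], [6]].
After inserting 5: P = [[1, 3, 5], [2, 7], [4], [6]].

So P = [[1, 3, 5], [2, 7], [4], [6]], Q = [[1, 2, 7], [3, 6], [4], [5]].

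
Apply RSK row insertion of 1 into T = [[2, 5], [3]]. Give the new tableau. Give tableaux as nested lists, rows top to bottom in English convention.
In row 1, 1 replaces 2 (the leftmost entry greater than 1); 2 is bumped to row 2. In row 2, 2 replaces 3 (the leftmost entry greater than 2); 3 is bumped to row 3. 3 starts a new row 3. The new tableau is [[1, 5], [2], [3]].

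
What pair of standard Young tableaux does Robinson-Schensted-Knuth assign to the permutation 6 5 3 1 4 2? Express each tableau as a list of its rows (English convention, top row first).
P = [[1, 2], [3, 4], [5], [6]], Q = [[1, 5], [2, 6], [3], [4]]

Insert each entry of the permutation into P by Schensted row insertion, recording in Q the position of each new cell.

After inserting 6: P = [[6]].
After inserting 5: P = [[5], [6]].
After inserting 3: P = [[3], [5], [6]].
After inserting 1: P = [[1], [3], [5], [6]].
After inserting 4: P = [[1, 4], [3], [5], [6]].
After inserting 2: P = [[1, 2], [3, 4], [5], [6]].

So P = [[1, 2], [3, 4], [5], [6]], Q = [[1, 5], [2, 6], [3], [4]].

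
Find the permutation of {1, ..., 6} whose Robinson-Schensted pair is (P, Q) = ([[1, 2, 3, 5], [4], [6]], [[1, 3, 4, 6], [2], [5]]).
Reverse the RSK construction: for i from n down to 1, find the cell of Q containing i, remove the entry at that cell from P, and reverse-bump it up through P; the value ejected from row 1 is w(i).

Step i=6: Q has 6 at row 1, column 4; remove that cell from P, ejecting 5. So w(6) = 5. P is now [[1, 2, 3], [4], [6]].
Step i=5: Q has 5 at row 3, column 1; remove 6 from row 3 of P and reverse-bump: 6 enters row 2 and ejects 4; 4 enters row 1 and ejects 3. So w(5) = 3. P is now [[1, 2, 4], [6]].
Step i=4: Q has 4 at row 1, column 3; remove that cell from P, ejecting 4. So w(4) = 4. P is now [[1, 2], [6]].
Step i=3: Q has 3 at row 1, column 2; remove that cell from P, ejecting 2. So w(3) = 2. P is now [[1], [6]].
Step i=2: Q has 2 at row 2, column 1; remove 6 from row 2 of P and reverse-bump: 6 enters row 1 and ejects 1. So w(2) = 1. P is now [[6]].
Step i=1: Q has 1 at row 1, column 1; remove that cell from P, ejecting 6. So w(1) = 6. P is now [].

So w = 6 1 2 4 3 5.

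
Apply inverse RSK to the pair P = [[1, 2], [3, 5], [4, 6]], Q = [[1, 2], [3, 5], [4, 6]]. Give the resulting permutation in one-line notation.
4 6 3 1 5 2

Reverse the RSK construction: for i from n down to 1, find the cell of Q containing i, remove the entry at that cell from P, and reverse-bump it up through P; the value ejected from row 1 is w(i).

Step i=6: Q has 6 at row 3, column 2; remove 6 from row 3 of P and reverse-bump: 6 enters row 2 and ejects 5; 5 enters row 1 and ejects 2. So w(6) = 2. P is now [[1, 5], [3, 6], [4]].
Step i=5: Q has 5 at row 2, column 2; remove 6 from row 2 of P and reverse-bump: 6 enters row 1 and ejects 5. So w(5) = 5. P is now [[1, 6], [3], [4]].
Step i=4: Q has 4 at row 3, column 1; remove 4 from row 3 of P and reverse-bump: 4 enters row 2 and ejects 3; 3 enters row 1 and ejects 1. So w(4) = 1. P is now [[3, 6], [4]].
Step i=3: Q has 3 at row 2, column 1; remove 4 from row 2 of P and reverse-bump: 4 enters row 1 and ejects 3. So w(3) = 3. P is now [[4, 6]].
Step i=2: Q has 2 at row 1, column 2; remove that cell from P, ejecting 6. So w(2) = 6. P is now [[4]].
Step i=1: Q has 1 at row 1, column 1; remove that cell from P, ejecting 4. So w(1) = 4. P is now [].

So w = 4 6 3 1 5 2.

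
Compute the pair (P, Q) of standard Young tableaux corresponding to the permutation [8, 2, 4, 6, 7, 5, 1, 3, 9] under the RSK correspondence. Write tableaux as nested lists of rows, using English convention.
Insert each entry of the permutation into P by Schensted row insertion, recording in Q the position of each new cell.

Insert 8: appended to row 1. P = [[8]].
Insert 2: 2 bumps 8 from row 1; 8 starts row 2. P = [[2], [8]].
Insert 4: appended to row 1. P = [[2, 4], [8]].
Insert 6: appended to row 1. P = [[2, 4, 6], [8]].
Insert 7: appended to row 1. P = [[2, 4, 6, 7], [8]].
Insert 5: 5 bumps 6 from row 1; 6 bumps 8 from row 2; 8 starts row 3. P = [[2, 4, 5, 7], [6], [8]].
Insert 1: 1 bumps 2 from row 1; 2 bumps 6 from row 2; 6 bumps 8 from row 3; 8 starts row 4. P = [[1, 4, 5, 7], [2], [6], [8]].
Insert 3: 3 bumps 4 from row 1; 4 appends to row 2. P = [[1, 3, 5, 7], [2, 4], [6], [8]].
Insert 9: appended to row 1. P = [[1, 3, 5, 7, 9], [2, 4], [6], [8]].

So P = [[1, 3, 5, 7, 9], [2, 4], [6], [8]], Q = [[1, 3, 4, 5, 9], [2, 8], [6], [7]].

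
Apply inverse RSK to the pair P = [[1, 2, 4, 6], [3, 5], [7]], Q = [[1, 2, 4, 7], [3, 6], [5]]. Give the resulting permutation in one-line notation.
1 7 3 5 2 4 6

Reverse RSK: for i = n, n-1, ..., 1, locate i in Q, remove the corresponding corner cell from P, and reverse-bump its entry up through P; the value ejected from row 1 is w(i).

So w = 1 7 3 5 2 4 6.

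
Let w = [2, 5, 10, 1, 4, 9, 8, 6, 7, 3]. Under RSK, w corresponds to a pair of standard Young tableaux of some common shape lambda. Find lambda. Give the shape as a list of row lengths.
Row-insert each entry into an empty tableau.

After inserting 2: P = [[2]].
After inserting 5: P = [[2, 5]].
After inserting 10: P = [[2, 5, 10]].
After inserting 1: P = [[1, 5, 10], [2]].
After inserting 4: P = [[1, 4, 10], [2, 5]].
After inserting 9: P = [[1, 4, 9], [2, 5, 10]].
After inserting 8: P = [[1, 4, 8], [2, 5, 9], [10]].
After inserting 6: P = [[1, 4, 6], [2, 5, 8], [9], [10]].
After inserting 7: P = [[1, 4, 6, 7], [2, 5, 8], [9], [10]].
After inserting 3: P = [[1, 3, 6, 7], [2, 4, 8], [5], [9], [10]].

The final insertion tableau P = [[1, 3, 6, 7], [2, 4, 8], [5], [9], [10]] has shape [4, 3, 1, 1, 1].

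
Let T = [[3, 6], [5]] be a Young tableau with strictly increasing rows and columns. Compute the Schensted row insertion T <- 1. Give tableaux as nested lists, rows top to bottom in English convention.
In row 1, 1 replaces 3 (the leftmost entry greater than 1); 3 is bumped to row 2. In row 2, 3 replaces 5 (the leftmost entry greater than 3); 5 is bumped to row 3. 5 starts a new row 3. The new tableau is [[1, 6], [3], [5]].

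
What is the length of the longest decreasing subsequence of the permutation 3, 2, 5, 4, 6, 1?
3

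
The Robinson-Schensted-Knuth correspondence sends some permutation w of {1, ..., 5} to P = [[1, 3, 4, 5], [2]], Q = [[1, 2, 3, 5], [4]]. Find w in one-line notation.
Reverse RSK: for i = n, n-1, ..., 1, locate i in Q, remove the corresponding corner cell from P, and reverse-bump its entry up through P; the value ejected from row 1 is w(i).

So w = 2 3 4 1 5.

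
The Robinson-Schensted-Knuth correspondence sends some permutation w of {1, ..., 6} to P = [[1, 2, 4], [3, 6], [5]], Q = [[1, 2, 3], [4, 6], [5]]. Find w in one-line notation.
1 5 6 3 2 4

Reverse the RSK construction: for i from n down to 1, find the cell of Q containing i, remove the entry at that cell from P, and reverse-bump it up through P; the value ejected from row 1 is w(i).

Step i=6: Q has 6 at row 2, column 2; remove 6 from row 2 of P and reverse-bump: 6 enters row 1 and ejects 4. So w(6) = 4. P is now [[1, 2, 6], [3], [5]].
Step i=5: Q has 5 at row 3, column 1; remove 5 from row 3 of P and reverse-bump: 5 enters row 2 and ejects 3; 3 enters row 1 and ejects 2. So w(5) = 2. P is now [[1, 3, 6], [5]].
Step i=4: Q has 4 at row 2, column 1; remove 5 from row 2 of P and reverse-bump: 5 enters row 1 and ejects 3. So w(4) = 3. P is now [[1, 5, 6]].
Step i=3: Q has 3 at row 1, column 3; remove that cell from P, ejecting 6. So w(3) = 6. P is now [[1, 5]].
Step i=2: Q has 2 at row 1, column 2; remove that cell from P, ejecting 5. So w(2) = 5. P is now [[1]].
Step i=1: Q has 1 at row 1, column 1; remove that cell from P, ejecting 1. So w(1) = 1. P is now [].

So w = 1 5 6 3 2 4.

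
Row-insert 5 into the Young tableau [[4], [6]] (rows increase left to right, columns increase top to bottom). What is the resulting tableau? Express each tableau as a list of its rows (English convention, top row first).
[[4, 5], [6]]

5 is larger than every entry of row 1, so it is appended to row 1. The new tableau is [[4, 5], [6]].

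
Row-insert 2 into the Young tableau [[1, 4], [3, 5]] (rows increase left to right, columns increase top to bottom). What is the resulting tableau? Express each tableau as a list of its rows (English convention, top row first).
[[1, 2], [3, 4], [5]]

In row 1, 2 replaces 4 (the leftmost entry greater than 2); 4 is bumped to row 2. In row 2, 4 replaces 5 (the leftmost entry greater than 4); 5 is bumped to row 3. 5 starts a new row 3. The new tableau is [[1, 2], [3, 4], [5]].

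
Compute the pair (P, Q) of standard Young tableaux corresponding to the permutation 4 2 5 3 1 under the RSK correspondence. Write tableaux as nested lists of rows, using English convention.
Insert each entry of the permutation into P by Schensted row insertion, recording in Q the position of each new cell.

After inserting 4: P = [[4]].
After inserting 2: P = [[2], [4]].
After inserting 5: P = [[2, 5], [4]].
After inserting 3: P = [[2, 3], [4, 5]].
After inserting 1: P = [[1, 3], [2, 5], [4]].

So P = [[1, 3], [2, 5], [4]], Q = [[1, 3], [2, 4], [5]].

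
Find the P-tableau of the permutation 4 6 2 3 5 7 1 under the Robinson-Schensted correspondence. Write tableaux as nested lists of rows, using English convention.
Insert 4: appended to row 1. P = [[4]].
Insert 6: appended to row 1. P = [[4, 6]].
Insert 2: 2 bumps 4 from row 1; 4 starts row 2. P = [[2, 6], [4]].
Insert 3: 3 bumps 6 from row 1; 6 appends to row 2. P = [[2, 3], [4, 6]].
Insert 5: appended to row 1. P = [[2, 3, 5], [4, 6]].
Insert 7: appended to row 1. P = [[2, 3, 5, 7], [4, 6]].
Insert 1: 1 bumps 2 from row 1; 2 bumps 4 from row 2; 4 starts row 3. P = [[1, 3, 5, 7], [2, 6], [4]].

So P = [[1, 3, 5, 7], [2, 6], [4]].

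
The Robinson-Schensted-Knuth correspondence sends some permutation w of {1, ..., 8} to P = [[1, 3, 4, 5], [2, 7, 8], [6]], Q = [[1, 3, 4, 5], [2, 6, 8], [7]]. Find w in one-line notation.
6 2 3 7 8 4 1 5

Reverse the RSK construction: for i from n down to 1, find the cell of Q containing i, remove the entry at that cell from P, and reverse-bump it up through P; the value ejected from row 1 is w(i).

Step i=8: Q has 8 at row 2, column 3; remove 8 from row 2 of P and reverse-bump: 8 enters row 1 and ejects 5. So w(8) = 5. P is now [[1, 3, 4, 8], [2, 7], [6]].
Step i=7: Q has 7 at row 3, column 1; remove 6 from row 3 of P and reverse-bump: 6 enters row 2 and ejects 2; 2 enters row 1 and ejects 1. So w(7) = 1. P is now [[2, 3, 4, 8], [6, 7]].
Step i=6: Q has 6 at row 2, column 2; remove 7 from row 2 of P and reverse-bump: 7 enters row 1 and ejects 4. So w(6) = 4. P is now [[2, 3, 7, 8], [6]].
Step i=5: Q has 5 at row 1, column 4; remove that cell from P, ejecting 8. So w(5) = 8. P is now [[2, 3, 7], [6]].
Step i=4: Q has 4 at row 1, column 3; remove that cell from P, ejecting 7. So w(4) = 7. P is now [[2, 3], [6]].
Step i=3: Q has 3 at row 1, column 2; remove that cell from P, ejecting 3. So w(3) = 3. P is now [[2], [6]].
Step i=2: Q has 2 at row 2, column 1; remove 6 from row 2 of P and reverse-bump: 6 enters row 1 and ejects 2. So w(2) = 2. P is now [[6]].
Step i=1: Q has 1 at row 1, column 1; remove that cell from P, ejecting 6. So w(1) = 6. P is now [].

So w = 6 2 3 7 8 4 1 5.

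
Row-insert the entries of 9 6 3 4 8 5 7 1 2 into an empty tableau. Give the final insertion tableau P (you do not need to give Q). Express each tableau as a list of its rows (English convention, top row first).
Insert 9: appended to row 1. P = [[9]].
Insert 6: 6 bumps 9 from row 1; 9 starts row 2. P = [[6], [9]].
Insert 3: 3 bumps 6 from row 1; 6 bumps 9 from row 2; 9 starts row 3. P = [[3], [6], [9]].
Insert 4: appended to row 1. P = [[3, 4], [6], [9]].
Insert 8: appended to row 1. P = [[3, 4, 8], [6], [9]].
Insert 5: 5 bumps 8 from row 1; 8 appends to row 2. P = [[3, 4, 5], [6, 8], [9]].
Insert 7: appended to row 1. P = [[3, 4, 5, 7], [6, 8], [9]].
Insert 1: 1 bumps 3 from row 1; 3 bumps 6 from row 2; 6 bumps 9 from row 3; 9 starts row 4. P = [[1, 4, 5, 7], [3, 8], [6], [9]].
Insert 2: 2 bumps 4 from row 1; 4 bumps 8 from row 2; 8 appends to row 3. P = [[1, 2, 5, 7], [3, 4], [6, 8], [9]].

So P = [[1, 2, 5, 7], [3, 4], [6, 8], [9]].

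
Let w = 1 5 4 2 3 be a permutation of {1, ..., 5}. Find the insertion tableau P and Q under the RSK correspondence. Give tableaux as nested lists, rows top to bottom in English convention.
Insert each entry of the permutation into P by Schensted row insertion, recording in Q the position of each new cell.

Insert 1: appended to row 1. P = [[1]].
Insert 5: appended to row 1. P = [[1, 5]].
Insert 4: 4 bumps 5 from row 1; 5 starts row 2. P = [[1, 4], [5]].
Insert 2: 2 bumps 4 from row 1; 4 bumps 5 from row 2; 5 starts row 3. P = [[1, 2], [4], [5]].
Insert 3: appended to row 1. P = [[1, 2, 3], [4], [5]].

So P = [[1, 2, 3], [4], [5]], Q = [[1, 2, 5], [3], [4]].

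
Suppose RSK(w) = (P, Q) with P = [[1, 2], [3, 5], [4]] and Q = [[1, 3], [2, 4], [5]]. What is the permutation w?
Reverse RSK: for i = n, n-1, ..., 1, locate i in Q, remove the corresponding corner cell from P, and reverse-bump its entry up through P; the value ejected from row 1 is w(i).

So w = 4 1 5 3 2.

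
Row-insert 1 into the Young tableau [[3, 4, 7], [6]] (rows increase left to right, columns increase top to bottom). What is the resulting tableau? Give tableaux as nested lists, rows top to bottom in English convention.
In row 1, 1 replaces 3 (the leftmost entry greater than 1); 3 is bumped to row 2. In row 2, 3 replaces 6 (the leftmost entry greater than 3); 6 is bumped to row 3. 6 starts a new row 3. The new tableau is [[1, 4, 7], [3], [6]].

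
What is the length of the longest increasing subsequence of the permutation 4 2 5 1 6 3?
3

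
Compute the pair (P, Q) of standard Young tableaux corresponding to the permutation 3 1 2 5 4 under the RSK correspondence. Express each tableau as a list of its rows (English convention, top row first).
Insert each entry of the permutation into P by Schensted row insertion, recording in Q the position of each new cell.

Insert 3: appended to row 1. P = [[3]].
Insert 1: 1 bumps 3 from row 1; 3 starts row 2. P = [[1], [3]].
Insert 2: appended to row 1. P = [[1, 2], [3]].
Insert 5: appended to row 1. P = [[1, 2, 5], [3]].
Insert 4: 4 bumps 5 from row 1; 5 appends to row 2. P = [[1, 2, 4], [3, 5]].

So P = [[1, 2, 4], [3, 5]], Q = [[1, 3, 4], [2, 5]].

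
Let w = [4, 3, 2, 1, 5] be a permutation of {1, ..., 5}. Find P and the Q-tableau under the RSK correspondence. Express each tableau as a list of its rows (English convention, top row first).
Insert each entry of the permutation into P by Schensted row insertion, recording in Q the position of each new cell.

Insert 4: appended to row 1. P = [[4]].
Insert 3: 3 bumps 4 from row 1; 4 starts row 2. P = [[3], [4]].
Insert 2: 2 bumps 3 from row 1; 3 bumps 4 from row 2; 4 starts row 3. P = [[2], [3], [4]].
Insert 1: 1 bumps 2 from row 1; 2 bumps 3 from row 2; 3 bumps 4 from row 3; 4 starts row 4. P = [[1], [2], [3], [4]].
Insert 5: appended to row 1. P = [[1, 5], [2], [3], [4]].

So P = [[1, 5], [2], [3], [4]], Q = [[1, 5], [2], [3], [4]].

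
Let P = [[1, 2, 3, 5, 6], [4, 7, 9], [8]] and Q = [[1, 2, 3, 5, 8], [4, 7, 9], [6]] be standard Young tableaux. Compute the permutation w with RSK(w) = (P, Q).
Reverse RSK: for i = n, n-1, ..., 1, locate i in Q, remove the corresponding corner cell from P, and reverse-bump its entry up through P; the value ejected from row 1 is w(i).

So w = 1 2 8 4 7 3 5 9 6.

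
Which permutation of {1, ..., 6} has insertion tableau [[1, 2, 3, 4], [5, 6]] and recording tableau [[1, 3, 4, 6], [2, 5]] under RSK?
5 1 2 6 3 4

Reverse the RSK construction: for i from n down to 1, find the cell of Q containing i, remove the entry at that cell from P, and reverse-bump it up through P; the value ejected from row 1 is w(i).

Step i=6: Q has 6 at row 1, column 4; remove that cell from P, ejecting 4. So w(6) = 4. P is now [[1, 2, 3], [5, 6]].
Step i=5: Q has 5 at row 2, column 2; remove 6 from row 2 of P and reverse-bump: 6 enters row 1 and ejects 3. So w(5) = 3. P is now [[1, 2, 6], [5]].
Step i=4: Q has 4 at row 1, column 3; remove that cell from P, ejecting 6. So w(4) = 6. P is now [[1, 2], [5]].
Step i=3: Q has 3 at row 1, column 2; remove that cell from P, ejecting 2. So w(3) = 2. P is now [[1], [5]].
Step i=2: Q has 2 at row 2, column 1; remove 5 from row 2 of P and reverse-bump: 5 enters row 1 and ejects 1. So w(2) = 1. P is now [[5]].
Step i=1: Q has 1 at row 1, column 1; remove that cell from P, ejecting 5. So w(1) = 5. P is now [].

So w = 5 1 2 6 3 4.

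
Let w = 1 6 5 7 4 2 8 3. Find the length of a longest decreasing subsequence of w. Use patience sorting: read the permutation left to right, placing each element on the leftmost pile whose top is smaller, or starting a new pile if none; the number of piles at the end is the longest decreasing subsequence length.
1: new pile. tops = [1]
6: onto pile 1 (replacing 1). tops = [6]
5: new pile. tops = [6, 5]
7: onto pile 1 (replacing 6). tops = [7, 5]
4: new pile. tops = [7, 5, 4]
2: new pile. tops = [7, 5, 4, 2]
8: onto pile 1 (replacing 7). tops = [8, 5, 4, 2]
3: onto pile 4 (replacing 2). tops = [8, 5, 4, 3]

4 piles, so the longest decreasing subsequence has length 4.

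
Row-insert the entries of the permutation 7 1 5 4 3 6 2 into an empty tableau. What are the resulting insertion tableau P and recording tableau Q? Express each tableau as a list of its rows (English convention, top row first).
Insert each entry of the permutation into P by Schensted row insertion, recording in Q the position of each new cell.

Insert 7: appended to row 1. P = [[7]], Q = [[1]].
Insert 1: 1 bumps 7 from row 1; 7 starts row 2. P = [[1], [7]], Q = [[1], [2]].
Insert 5: appended to row 1. P = [[1, 5], [7]], Q = [[1, 3], [2]].
Insert 4: 4 bumps 5 from row 1; 5 bumps 7 from row 2; 7 starts row 3. P = [[1, 4], [5], [7]], Q = [[1, 3], [2], [4]].
Insert 3: 3 bumps 4 from row 1; 4 bumps 5 from row 2; 5 bumps 7 from row 3; 7 starts row 4. P = [[1, 3], [4], [5], [7]], Q = [[1, 3], [2], [4], [5]].
Insert 6: appended to row 1. P = [[1, 3, 6], [4], [5], [7]], Q = [[1, 3, 6], [2], [4], [5]].
Insert 2: 2 bumps 3 from row 1; 3 bumps 4 from row 2; 4 bumps 5 from row 3; 5 bumps 7 from row 4; 7 starts row 5. P = [[1, 2, 6], [3], [4], [5], [7]], Q = [[1, 3, 6], [2], [4], [5], [7]].

So P = [[1, 2, 6], [3], [4], [5], [7]], Q = [[1, 3, 6], [2], [4], [5], [7]].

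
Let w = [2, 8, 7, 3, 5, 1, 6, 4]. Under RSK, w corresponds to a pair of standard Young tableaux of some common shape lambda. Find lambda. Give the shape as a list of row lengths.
Row-insert each entry into an empty tableau.

After inserting 2: P = [[2]].
After inserting 8: P = [[2, 8]].
After inserting 7: P = [[2, 7], [8]].
After inserting 3: P = [[2, 3], [7], [8]].
After inserting 5: P = [[2, 3, 5], [7], [8]].
After inserting 1: P = [[1, 3, 5], [2], [7], [8]].
After inserting 6: P = [[1, 3, 5, 6], [2], [7], [8]].
After inserting 4: P = [[1, 3, 4, 6], [2, 5], [7], [8]].

The final insertion tableau P = [[1, 3, 4, 6], [2, 5], [7], [8]] has shape [4, 2, 1, 1].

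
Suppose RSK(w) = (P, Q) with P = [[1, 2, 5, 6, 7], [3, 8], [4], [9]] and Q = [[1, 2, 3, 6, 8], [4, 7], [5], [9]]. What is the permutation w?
1 4 9 5 3 8 6 7 2

Reverse the RSK construction: for i from n down to 1, find the cell of Q containing i, remove the entry at that cell from P, and reverse-bump it up through P; the value ejected from row 1 is w(i).

Step i=9: Q has 9 at row 4, column 1; remove 9 from row 4 of P and reverse-bump: 9 enters row 3 and ejects 4; 4 enters row 2 and ejects 3; 3 enters row 1 and ejects 2. So w(9) = 2. P is now [[1, 3, 5, 6, 7], [4, 8], [9]].
Step i=8: Q has 8 at row 1, column 5; remove that cell from P, ejecting 7. So w(8) = 7. P is now [[1, 3, 5, 6], [4, 8], [9]].
Step i=7: Q has 7 at row 2, column 2; remove 8 from row 2 of P and reverse-bump: 8 enters row 1 and ejects 6. So w(7) = 6. P is now [[1, 3, 5, 8], [4], [9]].
Step i=6: Q has 6 at row 1, column 4; remove that cell from P, ejecting 8. So w(6) = 8. P is now [[1, 3, 5], [4], [9]].
Step i=5: Q has 5 at row 3, column 1; remove 9 from row 3 of P and reverse-bump: 9 enters row 2 and ejects 4; 4 enters row 1 and ejects 3. So w(5) = 3. P is now [[1, 4, 5], [9]].
Step i=4: Q has 4 at row 2, column 1; remove 9 from row 2 of P and reverse-bump: 9 enters row 1 and ejects 5. So w(4) = 5. P is now [[1, 4, 9]].
Step i=3: Q has 3 at row 1, column 3; remove that cell from P, ejecting 9. So w(3) = 9. P is now [[1, 4]].
Step i=2: Q has 2 at row 1, column 2; remove that cell from P, ejecting 4. So w(2) = 4. P is now [[1]].
Step i=1: Q has 1 at row 1, column 1; remove that cell from P, ejecting 1. So w(1) = 1. P is now [].

So w = 1 4 9 5 3 8 6 7 2.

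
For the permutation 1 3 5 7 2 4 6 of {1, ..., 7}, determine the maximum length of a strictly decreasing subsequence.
2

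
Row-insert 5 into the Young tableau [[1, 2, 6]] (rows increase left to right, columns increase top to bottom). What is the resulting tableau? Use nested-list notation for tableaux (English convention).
[[1, 2, 5], [6]]

In row 1, 5 replaces 6 (the leftmost entry greater than 5); 6 is bumped to row 2. 6 starts a new row 2. The new tableau is [[1, 2, 5], [6]].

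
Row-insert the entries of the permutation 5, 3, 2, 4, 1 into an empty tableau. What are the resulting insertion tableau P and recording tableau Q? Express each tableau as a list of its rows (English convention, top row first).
P = [[1, 4], [2], [3], [5]], Q = [[1, 4], [2], [3], [5]]

Insert each entry of the permutation into P by Schensted row insertion, recording in Q the position of each new cell.

Insert 5: appended to row 1. P = [[5]], Q = [[1]].
Insert 3: 3 bumps 5 from row 1; 5 starts row 2. P = [[3], [5]], Q = [[1], [2]].
Insert 2: 2 bumps 3 from row 1; 3 bumps 5 from row 2; 5 starts row 3. P = [[2], [3], [5]], Q = [[1], [2], [3]].
Insert 4: appended to row 1. P = [[2, 4], [3], [5]], Q = [[1, 4], [2], [3]].
Insert 1: 1 bumps 2 from row 1; 2 bumps 3 from row 2; 3 bumps 5 from row 3; 5 starts row 4. P = [[1, 4], [2], [3], [5]], Q = [[1, 4], [2], [3], [5]].

So P = [[1, 4], [2], [3], [5]], Q = [[1, 4], [2], [3], [5]].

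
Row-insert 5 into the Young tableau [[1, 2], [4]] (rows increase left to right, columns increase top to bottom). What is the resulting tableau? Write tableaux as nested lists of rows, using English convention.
5 is larger than every entry of row 1, so it is appended to row 1. The new tableau is [[1, 2, 5], [4]].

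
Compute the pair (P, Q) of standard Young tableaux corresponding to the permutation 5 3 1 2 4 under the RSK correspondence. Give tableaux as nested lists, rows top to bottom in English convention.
Insert each entry of the permutation into P by Schensted row insertion, recording in Q the position of each new cell.

Insert 5: appended to row 1. P = [[5]].
Insert 3: 3 bumps 5 from row 1; 5 starts row 2. P = [[3], [5]].
Insert 1: 1 bumps 3 from row 1; 3 bumps 5 from row 2; 5 starts row 3. P = [[1], [3], [5]].
Insert 2: appended to row 1. P = [[1, 2], [3], [5]].
Insert 4: appended to row 1. P = [[1, 2, 4], [3], [5]].

So P = [[1, 2, 4], [3], [5]], Q = [[1, 4, 5], [2], [3]].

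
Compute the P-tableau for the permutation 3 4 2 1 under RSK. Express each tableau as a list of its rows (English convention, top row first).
P = [[1, 4], [2], [3]]

Insert 3: appended to row 1. P = [[3]].
Insert 4: appended to row 1. P = [[3, 4]].
Insert 2: 2 bumps 3 from row 1; 3 starts row 2. P = [[2, 4], [3]].
Insert 1: 1 bumps 2 from row 1; 2 bumps 3 from row 2; 3 starts row 3. P = [[1, 4], [2], [3]].

So P = [[1, 4], [2], [3]].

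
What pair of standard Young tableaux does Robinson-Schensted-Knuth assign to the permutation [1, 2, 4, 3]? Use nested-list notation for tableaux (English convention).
P = [[1, 2, 3], [4]], Q = [[1, 2, 3], [4]]

Insert each entry of the permutation into P by Schensted row insertion, recording in Q the position of each new cell.

Insert 1: appended to row 1. P = [[1]].
Insert 2: appended to row 1. P = [[1, 2]].
Insert 4: appended to row 1. P = [[1, 2, 4]].
Insert 3: 3 bumps 4 from row 1; 4 starts row 2. P = [[1, 2, 3], [4]].

So P = [[1, 2, 3], [4]], Q = [[1, 2, 3], [4]].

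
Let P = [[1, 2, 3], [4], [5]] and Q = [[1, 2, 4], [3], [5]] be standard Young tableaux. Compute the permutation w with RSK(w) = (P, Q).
Reverse the RSK construction: for i from n down to 1, find the cell of Q containing i, remove the entry at that cell from P, and reverse-bump it up through P; the value ejected from row 1 is w(i).

Step i=5: Q has 5 at row 3, column 1; remove 5 from row 3 of P and reverse-bump: 5 enters row 2 and ejects 4; 4 enters row 1 and ejects 3. So w(5) = 3. P is now [[1, 2, 4], [5]].
Step i=4: Q has 4 at row 1, column 3; remove that cell from P, ejecting 4. So w(4) = 4. P is now [[1, 2], [5]].
Step i=3: Q has 3 at row 2, column 1; remove 5 from row 2 of P and reverse-bump: 5 enters row 1 and ejects 2. So w(3) = 2. P is now [[1, 5]].
Step i=2: Q has 2 at row 1, column 2; remove that cell from P, ejecting 5. So w(2) = 5. P is now [[1]].
Step i=1: Q has 1 at row 1, column 1; remove that cell from P, ejecting 1. So w(1) = 1. P is now [].

So w = 1 5 2 4 3.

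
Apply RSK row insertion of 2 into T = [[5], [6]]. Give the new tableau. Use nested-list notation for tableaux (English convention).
[[2], [5], [6]]

In row 1, 2 replaces 5 (the leftmost entry greater than 2); 5 is bumped to row 2. In row 2, 5 replaces 6 (the leftmost entry greater than 5); 6 is bumped to row 3. 6 starts a new row 3. The new tableau is [[2], [5], [6]].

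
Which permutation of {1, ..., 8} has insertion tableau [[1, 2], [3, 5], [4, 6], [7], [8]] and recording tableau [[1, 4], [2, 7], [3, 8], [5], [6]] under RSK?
8 7 4 6 3 1 5 2

Reverse the RSK construction: for i from n down to 1, find the cell of Q containing i, remove the entry at that cell from P, and reverse-bump it up through P; the value ejected from row 1 is w(i).

Step i=8: Q has 8 at row 3, column 2; remove 6 from row 3 of P and reverse-bump: 6 enters row 2 and ejects 5; 5 enters row 1 and ejects 2. So w(8) = 2. P is now [[1, 5], [3, 6], [4], [7], [8]].
Step i=7: Q has 7 at row 2, column 2; remove 6 from row 2 of P and reverse-bump: 6 enters row 1 and ejects 5. So w(7) = 5. P is now [[1, 6], [3], [4], [7], [8]].
Step i=6: Q has 6 at row 5, column 1; remove 8 from row 5 of P and reverse-bump: 8 enters row 4 and ejects 7; 7 enters row 3 and ejects 4; 4 enters row 2 and ejects 3; 3 enters row 1 and ejects 1. So w(6) = 1. P is now [[3, 6], [4], [7], [8]].
Step i=5: Q has 5 at row 4, column 1; remove 8 from row 4 of P and reverse-bump: 8 enters row 3 and ejects 7; 7 enters row 2 and ejects 4; 4 enters row 1 and ejects 3. So w(5) = 3. P is now [[4, 6], [7], [8]].
Step i=4: Q has 4 at row 1, column 2; remove that cell from P, ejecting 6. So w(4) = 6. P is now [[4], [7], [8]].
Step i=3: Q has 3 at row 3, column 1; remove 8 from row 3 of P and reverse-bump: 8 enters row 2 and ejects 7; 7 enters row 1 and ejects 4. So w(3) = 4. P is now [[7], [8]].
Step i=2: Q has 2 at row 2, column 1; remove 8 from row 2 of P and reverse-bump: 8 enters row 1 and ejects 7. So w(2) = 7. P is now [[8]].
Step i=1: Q has 1 at row 1, column 1; remove that cell from P, ejecting 8. So w(1) = 8. P is now [].

So w = 8 7 4 6 3 1 5 2.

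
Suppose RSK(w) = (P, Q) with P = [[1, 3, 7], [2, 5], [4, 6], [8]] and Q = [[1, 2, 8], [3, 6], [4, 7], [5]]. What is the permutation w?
4 8 6 2 1 5 3 7

Reverse the RSK construction: for i from n down to 1, find the cell of Q containing i, remove the entry at that cell from P, and reverse-bump it up through P; the value ejected from row 1 is w(i).

Step i=8: Q has 8 at row 1, column 3; remove that cell from P, ejecting 7. So w(8) = 7. P is now [[1, 3], [2, 5], [4, 6], [8]].
Step i=7: Q has 7 at row 3, column 2; remove 6 from row 3 of P and reverse-bump: 6 enters row 2 and ejects 5; 5 enters row 1 and ejects 3. So w(7) = 3. P is now [[1, 5], [2, 6], [4], [8]].
Step i=6: Q has 6 at row 2, column 2; remove 6 from row 2 of P and reverse-bump: 6 enters row 1 and ejects 5. So w(6) = 5. P is now [[1, 6], [2], [4], [8]].
Step i=5: Q has 5 at row 4, column 1; remove 8 from row 4 of P and reverse-bump: 8 enters row 3 and ejects 4; 4 enters row 2 and ejects 2; 2 enters row 1 and ejects 1. So w(5) = 1. P is now [[2, 6], [4], [8]].
Step i=4: Q has 4 at row 3, column 1; remove 8 from row 3 of P and reverse-bump: 8 enters row 2 and ejects 4; 4 enters row 1 and ejects 2. So w(4) = 2. P is now [[4, 6], [8]].
Step i=3: Q has 3 at row 2, column 1; remove 8 from row 2 of P and reverse-bump: 8 enters row 1 and ejects 6. So w(3) = 6. P is now [[4, 8]].
Step i=2: Q has 2 at row 1, column 2; remove that cell from P, ejecting 8. So w(2) = 8. P is now [[4]].
Step i=1: Q has 1 at row 1, column 1; remove that cell from P, ejecting 4. So w(1) = 4. P is now [].

So w = 4 8 6 2 1 5 3 7.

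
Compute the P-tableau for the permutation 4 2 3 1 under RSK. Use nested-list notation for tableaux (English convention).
Insert 4: appended to row 1. P = [[4]].
Insert 2: 2 bumps 4 from row 1; 4 starts row 2. P = [[2], [4]].
Insert 3: appended to row 1. P = [[2, 3], [4]].
Insert 1: 1 bumps 2 from row 1; 2 bumps 4 from row 2; 4 starts row 3. P = [[1, 3], [2], [4]].

So P = [[1, 3], [2], [4]].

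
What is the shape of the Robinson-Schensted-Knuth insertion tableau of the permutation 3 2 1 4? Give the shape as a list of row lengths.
Row-insert each entry into an empty tableau.

After inserting 3: P = [[3]].
After inserting 2: P = [[2], [3]].
After inserting 1: P = [[1], [2], [3]].
After inserting 4: P = [[1, 4], [2], [3]].

The final insertion tableau P = [[1, 4], [2], [3]] has shape [2, 1, 1].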